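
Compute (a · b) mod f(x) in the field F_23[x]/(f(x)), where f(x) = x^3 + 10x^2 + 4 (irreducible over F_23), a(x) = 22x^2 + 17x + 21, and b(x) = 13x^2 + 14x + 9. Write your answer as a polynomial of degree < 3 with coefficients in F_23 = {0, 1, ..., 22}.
a · b ≡ 7x^2 + 16x + 14 (mod f(x))

Multiply in F_23[x]: a(x)·b(x) = (22x^2 + 17x + 21)·(13x^2 + 14x + 9) = 10x^4 + 19x^2 + 10x + 5. This has degree ≥ 3, so divide by f(x) over F_23: 10x^4 + 19x^2 + 10x + 5 = (10x + 15)·(x^3 + 10x^2 + 4) + (7x^2 + 16x + 14). Hence a·b ≡ 7x^2 + 16x + 14 (mod f). (F_23[x]/(f) is a field with 23^3 = 12167 elements since f is irreducible of degree 3.)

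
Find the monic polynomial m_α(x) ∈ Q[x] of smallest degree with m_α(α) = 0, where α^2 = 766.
m_α(x) = x^2 - 766

α satisfies α^2 - 766 = 0, so x^2 - 766 annihilates α. Since d = 766 is squarefree and ≠ 1, it is not a perfect square in Q, so x^2 - 766 has no rational root and is therefore irreducible over Q (a degree-2 polynomial over a field is irreducible iff it has no root). Hence m_α(x) = x^2 - 766.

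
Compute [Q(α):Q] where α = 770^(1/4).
[Q(α):Q] = 4

α is a root of x^4 - 770. By Eisenstein's criterion at the prime p = 2 (which divides the constant term 770 but p^2 = 4 does not, since 770 is squarefree), x^4 - 770 is irreducible over Q. Hence [Q(α):Q] = 4.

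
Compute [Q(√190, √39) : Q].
[Q(√190, √39) : Q] = 4

[Q(√190):Q] = 2 (min poly x^2 - 190, irreducible since 190 is squarefree > 1). For the top step, suppose √39 ∈ Q(√190), say √39 = c + d√190 with c, d ∈ Q. Squaring: 39 = c^2 + 190d^2 + 2cd√190. Since √190 ∉ Q this forces 2cd = 0. If d = 0 then √39 = c ∈ Q, contradicting 39 squarefree > 1. If c = 0 then 39 = 190d^2, so 190·39 = (190d)^2 is a perfect square in Q — but 190·39 = 7410 is not a perfect square (since 190 and 39 are distinct squarefree integers). Contradiction. Hence √39 ∉ Q(√190), so x^2 - 39 stays irreducible over Q(√190) and [Q(√190, √39) : Q(√190)] = 2. By the tower law, [Q(√190, √39) : Q] = 2 · 2 = 4.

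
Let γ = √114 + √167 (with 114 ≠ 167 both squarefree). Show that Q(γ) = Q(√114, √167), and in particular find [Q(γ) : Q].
[Q(γ) : Q] = 4 (equivalently, Q(γ) = Q(√114, √167))

Obviously Q(γ) ⊆ Q(√114, √167), and [Q(√114, √167):Q] = 4 (since 114, 167 are distinct squarefree integers > 1 with 19038 not a perfect square). To show equality we compute the minimal polynomial of γ. From γ = √114 + √167: γ^2 = 114 + 2√(19038) + 167 = 281 + 2√(19038), so γ^2 - 281 = 2√(19038); squaring, (γ^2 - 281)^2 = 4·19038, i.e. γ^4 - 562γ^2 + 78961 - 76152 = 0, i.e. γ^4 - 562γ^2 + 2809 = 0. So γ is a root of x^4 - 562x^2 + 2809. This polynomial is irreducible over Q: it has no rational root (each ±√114 ± √167 is irrational), and any factorization into two quadratics over Q would force √(19038) ∈ Q (pairing opposite roots) or √114, √167 ∈ Q (other pairings), all impossible. Hence [Q(γ):Q] = 4 = [Q(√114, √167):Q], so Q(γ) = Q(√114, √167).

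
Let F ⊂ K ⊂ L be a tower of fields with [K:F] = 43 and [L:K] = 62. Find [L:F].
[L:F] = 2666

The tower law says that for any tower of field extensions F ⊂ K ⊂ L with finite degrees, [L:F] = [L:K] · [K:F]. Here this gives [L:F] = 62 · 43 = 2666.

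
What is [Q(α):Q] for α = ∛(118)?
[Q(α):Q] = 3

The minimal polynomial of α is x^3 - 118, irreducible over Q since 118 is not a perfect cube (so x^3 - 118 has no rational root). Hence [Q(α):Q] = deg(m_α) = 3.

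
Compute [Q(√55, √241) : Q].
[Q(√55, √241) : Q] = 4

[Q(√55):Q] = 2 (min poly x^2 - 55, irreducible since 55 is squarefree > 1). For the top step, suppose √241 ∈ Q(√55), say √241 = c + d√55 with c, d ∈ Q. Squaring: 241 = c^2 + 55d^2 + 2cd√55. Since √55 ∉ Q this forces 2cd = 0. If d = 0 then √241 = c ∈ Q, contradicting 241 squarefree > 1. If c = 0 then 241 = 55d^2, so 55·241 = (55d)^2 is a perfect square in Q — but 55·241 = 13255 is not a perfect square (since 55 and 241 are distinct squarefree integers). Contradiction. Hence √241 ∉ Q(√55), so x^2 - 241 stays irreducible over Q(√55) and [Q(√55, √241) : Q(√55)] = 2. By the tower law, [Q(√55, √241) : Q] = 2 · 2 = 4.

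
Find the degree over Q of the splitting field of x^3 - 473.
[K : Q] = 6

The roots of x^3 - 473 are ∛473, ω∛473, ω^2∛473 where ω = e^(2πi/3) is a primitive cube root of unity, so K = Q(∛473, ω). Now [Q(∛473):Q] = 3 (since 473 is not a perfect cube, x^3 - 473 is irreducible) and [Q(ω):Q] = 2. Both 2 and 3 divide [K:Q], and [K:Q] ≤ 3·2 = 6, so [K:Q] = 6. (Equivalently: Q(∛473) ⊂ R but ω ∉ R, so [K : Q(∛473)] = 2.)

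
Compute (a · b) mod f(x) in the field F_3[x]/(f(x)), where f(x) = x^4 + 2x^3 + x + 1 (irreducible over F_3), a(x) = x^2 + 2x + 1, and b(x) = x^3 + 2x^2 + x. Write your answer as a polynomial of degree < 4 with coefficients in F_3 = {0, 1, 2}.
a · b ≡ 2x^3 + x + 1 (mod f(x))

Multiply in F_3[x]: a(x)·b(x) = (x^2 + 2x + 1)·(x^3 + 2x^2 + x) = x^5 + x^4 + x^2 + x. This has degree ≥ 4, so divide by f(x) over F_3: x^5 + x^4 + x^2 + x = (x + 2)·(x^4 + 2x^3 + x + 1) + (2x^3 + x + 1). Hence a·b ≡ 2x^3 + x + 1 (mod f). (F_3[x]/(f) is a field with 3^4 = 81 elements since f is irreducible of degree 4.)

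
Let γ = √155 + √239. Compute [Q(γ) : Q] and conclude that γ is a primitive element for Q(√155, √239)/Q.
[Q(γ) : Q] = 4 (equivalently, Q(γ) = Q(√155, √239))

Obviously Q(γ) ⊆ Q(√155, √239), and [Q(√155, √239):Q] = 4 (since 155, 239 are distinct squarefree integers > 1 with 37045 not a perfect square). To show equality we compute the minimal polynomial of γ. From γ = √155 + √239: γ^2 = 155 + 2√(37045) + 239 = 394 + 2√(37045), so γ^2 - 394 = 2√(37045); squaring, (γ^2 - 394)^2 = 4·37045, i.e. γ^4 - 788γ^2 + 155236 - 148180 = 0, i.e. γ^4 - 788γ^2 + 7056 = 0. So γ is a root of x^4 - 788x^2 + 7056. This polynomial is irreducible over Q: it has no rational root (each ±√155 ± √239 is irrational), and any factorization into two quadratics over Q would force √(37045) ∈ Q (pairing opposite roots) or √155, √239 ∈ Q (other pairings), all impossible. Hence [Q(γ):Q] = 4 = [Q(√155, √239):Q], so Q(γ) = Q(√155, √239).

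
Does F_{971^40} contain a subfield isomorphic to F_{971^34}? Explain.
No: F_{971^34} is not a subfield of F_{971^40}

F_{p^m} embeds in F_{p^n} iff m | n. Here 34 ∤ 40 (since 40 = 1·34 + 6 with remainder 6 ≠ 0), so F_{971^34} is not a subfield of F_{971^40}. Equivalently: if it were, the tower law would give 34 = [F_{971^34}:F_971] dividing [F_{971^40}:F_971] = 40, contradiction.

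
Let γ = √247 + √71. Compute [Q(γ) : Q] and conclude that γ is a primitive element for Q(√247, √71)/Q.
[Q(γ) : Q] = 4 (equivalently, Q(γ) = Q(√247, √71))

Obviously Q(γ) ⊆ Q(√247, √71), and [Q(√247, √71):Q] = 4 (since 247, 71 are distinct squarefree integers > 1 with 17537 not a perfect square). To show equality we compute the minimal polynomial of γ. From γ = √247 + √71: γ^2 = 247 + 2√(17537) + 71 = 318 + 2√(17537), so γ^2 - 318 = 2√(17537); squaring, (γ^2 - 318)^2 = 4·17537, i.e. γ^4 - 636γ^2 + 101124 - 70148 = 0, i.e. γ^4 - 636γ^2 + 30976 = 0. So γ is a root of x^4 - 636x^2 + 30976. This polynomial is irreducible over Q: it has no rational root (each ±√247 ± √71 is irrational), and any factorization into two quadratics over Q would force √(17537) ∈ Q (pairing opposite roots) or √247, √71 ∈ Q (other pairings), all impossible. Hence [Q(γ):Q] = 4 = [Q(√247, √71):Q], so Q(γ) = Q(√247, √71).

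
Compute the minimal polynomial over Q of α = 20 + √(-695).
m_α(x) = x^2 - 40x + 1095

From α - 20 = √(-695), squaring gives (α - 20)^2 = -695, i.e. α^2 - 40α + 400 = -695, so α^2 - 40α + 1095 = 0. The discriminant of x^2 - 40x + 1095 is (-40)^2 - 4·(1095) = 1600 - 4380 = -2780, and 4·(-695) is not a perfect square in Q since -695 is squarefree and ≠ 1. Hence x^2 - 40x + 1095 is irreducible over Q and is the minimal polynomial of α.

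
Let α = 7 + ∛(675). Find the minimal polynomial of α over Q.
m_α(x) = x^3 - 21x^2 + 147x - 1018

Set β = α - 7 = ∛(675), so β^3 = 675. Then (α - 7)^3 - 675 = 0, i.e. α is a root of g(x) = (x - 7)^3 - 675 = x^3 - 21x^2 + 147x - 1018. Since g(x) = h(x - 7) where h(x) = x^3 - 675, and h is irreducible over Q (because 675 is not a perfect cube, so h has no rational root, and a monic cubic with no rational root is irreducible), g is also irreducible (irreducibility is preserved under the substitution x → x - 7). Hence m_α(x) = x^3 - 21x^2 + 147x - 1018.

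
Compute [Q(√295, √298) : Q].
[Q(√295, √298) : Q] = 4

[Q(√295):Q] = 2 (min poly x^2 - 295, irreducible since 295 is squarefree > 1). For the top step, suppose √298 ∈ Q(√295), say √298 = c + d√295 with c, d ∈ Q. Squaring: 298 = c^2 + 295d^2 + 2cd√295. Since √295 ∉ Q this forces 2cd = 0. If d = 0 then √298 = c ∈ Q, contradicting 298 squarefree > 1. If c = 0 then 298 = 295d^2, so 295·298 = (295d)^2 is a perfect square in Q — but 295·298 = 87910 is not a perfect square (since 295 and 298 are distinct squarefree integers). Contradiction. Hence √298 ∉ Q(√295), so x^2 - 298 stays irreducible over Q(√295) and [Q(√295, √298) : Q(√295)] = 2. By the tower law, [Q(√295, √298) : Q] = 2 · 2 = 4.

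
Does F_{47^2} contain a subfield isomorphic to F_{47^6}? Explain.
No: F_{47^6} is not a subfield of F_{47^2}

F_{p^m} embeds in F_{p^n} iff m | n. Here 6 ∤ 2 (since 2 = 0·6 + 2 with remainder 2 ≠ 0), so F_{47^6} is not a subfield of F_{47^2}. Equivalently: if it were, the tower law would give 6 = [F_{47^6}:F_47] dividing [F_{47^2}:F_47] = 2, contradiction.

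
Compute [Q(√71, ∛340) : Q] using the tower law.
[Q(√71, ∛340) : Q] = 6

Let L = Q(√71, ∛340). Since Q(√71) ⊂ L and [Q(√71):Q] = 2, the tower law gives 2 | [L:Q]. Likewise Q(∛340) ⊂ L with [Q(∛340):Q] = 3 (because 340 is not a perfect cube), so 3 | [L:Q]. As gcd(2,3) = 1, [L:Q] is divisible by 6. Conversely L is generated over Q by √71 and ∛340, so [L:Q] ≤ 2·3 = 6. Therefore [Q(√71, ∛340) : Q] = 6.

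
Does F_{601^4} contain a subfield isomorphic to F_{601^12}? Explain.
No: F_{601^12} is not a subfield of F_{601^4}

F_{p^m} embeds in F_{p^n} iff m | n. Here 12 ∤ 4 (since 4 = 0·12 + 4 with remainder 4 ≠ 0), so F_{601^12} is not a subfield of F_{601^4}. Equivalently: if it were, the tower law would give 12 = [F_{601^12}:F_601] dividing [F_{601^4}:F_601] = 4, contradiction.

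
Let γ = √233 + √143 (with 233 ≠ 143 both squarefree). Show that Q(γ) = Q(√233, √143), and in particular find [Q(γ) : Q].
[Q(γ) : Q] = 4 (equivalently, Q(γ) = Q(√233, √143))

Obviously Q(γ) ⊆ Q(√233, √143), and [Q(√233, √143):Q] = 4 (since 233, 143 are distinct squarefree integers > 1 with 33319 not a perfect square). To show equality we compute the minimal polynomial of γ. From γ = √233 + √143: γ^2 = 233 + 2√(33319) + 143 = 376 + 2√(33319), so γ^2 - 376 = 2√(33319); squaring, (γ^2 - 376)^2 = 4·33319, i.e. γ^4 - 752γ^2 + 141376 - 133276 = 0, i.e. γ^4 - 752γ^2 + 8100 = 0. So γ is a root of x^4 - 752x^2 + 8100. This polynomial is irreducible over Q: it has no rational root (each ±√233 ± √143 is irrational), and any factorization into two quadratics over Q would force √(33319) ∈ Q (pairing opposite roots) or √233, √143 ∈ Q (other pairings), all impossible. Hence [Q(γ):Q] = 4 = [Q(√233, √143):Q], so Q(γ) = Q(√233, √143).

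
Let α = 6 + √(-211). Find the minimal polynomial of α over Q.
m_α(x) = x^2 - 12x + 247

From α - 6 = √(-211), squaring gives (α - 6)^2 = -211, i.e. α^2 - 12α + 36 = -211, so α^2 - 12α + 247 = 0. The discriminant of x^2 - 12x + 247 is (-12)^2 - 4·(247) = 144 - 988 = -844, and 4·(-211) is not a perfect square in Q since -211 is squarefree and ≠ 1. Hence x^2 - 12x + 247 is irreducible over Q and is the minimal polynomial of α.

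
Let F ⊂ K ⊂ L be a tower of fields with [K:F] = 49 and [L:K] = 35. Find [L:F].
[L:F] = 1715

The tower law says that for any tower of field extensions F ⊂ K ⊂ L with finite degrees, [L:F] = [L:K] · [K:F]. Here this gives [L:F] = 35 · 49 = 1715.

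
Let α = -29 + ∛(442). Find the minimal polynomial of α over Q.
m_α(x) = x^3 + 87x^2 + 2523x + 23947

Set β = α + 29 = ∛(442), so β^3 = 442. Then (α + 29)^3 - 442 = 0, i.e. α is a root of g(x) = (x + 29)^3 - 442 = x^3 + 87x^2 + 2523x + 23947. Since g(x) = h(x + 29) where h(x) = x^3 - 442, and h is irreducible over Q (because 442 is not a perfect cube, so h has no rational root, and a monic cubic with no rational root is irreducible), g is also irreducible (irreducibility is preserved under the substitution x → x + 29). Hence m_α(x) = x^3 + 87x^2 + 2523x + 23947.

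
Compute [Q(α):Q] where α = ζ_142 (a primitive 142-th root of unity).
[Q(α):Q] = 70

The minimal polynomial of ζ_142 over Q is the 142-th cyclotomic polynomial Φ_142(x), which is irreducible over Q and has degree φ(142) = 70. Hence [Q(α):Q] = φ(142) = 70.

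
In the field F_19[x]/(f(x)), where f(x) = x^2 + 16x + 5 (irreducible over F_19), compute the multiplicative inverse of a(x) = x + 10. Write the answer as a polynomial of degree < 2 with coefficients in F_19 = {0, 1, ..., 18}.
a(x)^(-1) ≡ 9x + 16 (mod f(x))

Since f is irreducible over F_19, F_19[x]/(f) is a field and a(x) ≠ 0 has an inverse. Apply the extended Euclidean algorithm to f(x) and a(x) in F_19[x]: f(x) = (x + 6)·a(x) + (2). The last nonzero remainder is the constant 2 = gcd(f, a) in F_19. Back-substituting through the division chain expresses 2 = s(x)·a(x) + t(x)·f(x) with s(x) ≡ 18x + 13 (mod f), so (18x + 13)·a(x) ≡ 2 (mod f). Multiplying by 2^(-1) ≡ 10 in F_19 gives a(x)^(-1) ≡ 10·(18x + 13) ≡ 9x + 16 (mod f). Check: (x + 10)·(9x + 16) = 9x^2 + 11x + 8 ≡ 1 (mod x^2 + 16x + 5).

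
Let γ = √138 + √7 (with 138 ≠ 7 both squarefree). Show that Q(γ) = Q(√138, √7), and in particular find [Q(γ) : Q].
[Q(γ) : Q] = 4 (equivalently, Q(γ) = Q(√138, √7))

Obviously Q(γ) ⊆ Q(√138, √7), and [Q(√138, √7):Q] = 4 (since 138, 7 are distinct squarefree integers > 1 with 966 not a perfect square). To show equality we compute the minimal polynomial of γ. From γ = √138 + √7: γ^2 = 138 + 2√(966) + 7 = 145 + 2√(966), so γ^2 - 145 = 2√(966); squaring, (γ^2 - 145)^2 = 4·966, i.e. γ^4 - 290γ^2 + 21025 - 3864 = 0, i.e. γ^4 - 290γ^2 + 17161 = 0. So γ is a root of x^4 - 290x^2 + 17161. This polynomial is irreducible over Q: it has no rational root (each ±√138 ± √7 is irrational), and any factorization into two quadratics over Q would force √(966) ∈ Q (pairing opposite roots) or √138, √7 ∈ Q (other pairings), all impossible. Hence [Q(γ):Q] = 4 = [Q(√138, √7):Q], so Q(γ) = Q(√138, √7).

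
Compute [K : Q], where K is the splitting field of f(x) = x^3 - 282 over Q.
[K : Q] = 6

The roots of x^3 - 282 are ∛282, ω∛282, ω^2∛282 where ω = e^(2πi/3) is a primitive cube root of unity, so K = Q(∛282, ω). Now [Q(∛282):Q] = 3 (since 282 is not a perfect cube, x^3 - 282 is irreducible) and [Q(ω):Q] = 2. Both 2 and 3 divide [K:Q], and [K:Q] ≤ 3·2 = 6, so [K:Q] = 6. (Equivalently: Q(∛282) ⊂ R but ω ∉ R, so [K : Q(∛282)] = 2.)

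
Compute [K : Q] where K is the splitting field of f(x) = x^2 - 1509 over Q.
[K : Q] = 2

f(x) = x^2 - 1509 factors as (x - √1509)(x + √1509). The splitting field is K = Q(√1509). Since 1509 is squarefree and > 1, it is not a perfect square, so x^2 - 1509 is irreducible over Q and [Q(√1509) : Q] = 2. Hence [K : Q] = 2.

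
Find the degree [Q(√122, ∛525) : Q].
[Q(√122, ∛525) : Q] = 6

Let L = Q(√122, ∛525). Since Q(√122) ⊂ L and [Q(√122):Q] = 2, the tower law gives 2 | [L:Q]. Likewise Q(∛525) ⊂ L with [Q(∛525):Q] = 3 (because 525 is not a perfect cube), so 3 | [L:Q]. As gcd(2,3) = 1, [L:Q] is divisible by 6. Conversely L is generated over Q by √122 and ∛525, so [L:Q] ≤ 2·3 = 6. Therefore [Q(√122, ∛525) : Q] = 6.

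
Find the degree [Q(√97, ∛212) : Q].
[Q(√97, ∛212) : Q] = 6

Let L = Q(√97, ∛212). Since Q(√97) ⊂ L and [Q(√97):Q] = 2, the tower law gives 2 | [L:Q]. Likewise Q(∛212) ⊂ L with [Q(∛212):Q] = 3 (because 212 is not a perfect cube), so 3 | [L:Q]. As gcd(2,3) = 1, [L:Q] is divisible by 6. Conversely L is generated over Q by √97 and ∛212, so [L:Q] ≤ 2·3 = 6. Therefore [Q(√97, ∛212) : Q] = 6.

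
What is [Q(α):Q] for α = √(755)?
[Q(α):Q] = 2

[Q(α):Q] equals the degree of the minimal polynomial of α. Here α^2 = 755 and x^2 - 755 is irreducible (d = 755 is squarefree, ≠ 1, hence not a square), so deg(m_α) = 2. Thus [Q(α):Q] = 2.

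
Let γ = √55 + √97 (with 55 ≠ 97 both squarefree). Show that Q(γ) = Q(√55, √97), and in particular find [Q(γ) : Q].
[Q(γ) : Q] = 4 (equivalently, Q(γ) = Q(√55, √97))

Obviously Q(γ) ⊆ Q(√55, √97), and [Q(√55, √97):Q] = 4 (since 55, 97 are distinct squarefree integers > 1 with 5335 not a perfect square). To show equality we compute the minimal polynomial of γ. From γ = √55 + √97: γ^2 = 55 + 2√(5335) + 97 = 152 + 2√(5335), so γ^2 - 152 = 2√(5335); squaring, (γ^2 - 152)^2 = 4·5335, i.e. γ^4 - 304γ^2 + 23104 - 21340 = 0, i.e. γ^4 - 304γ^2 + 1764 = 0. So γ is a root of x^4 - 304x^2 + 1764. This polynomial is irreducible over Q: it has no rational root (each ±√55 ± √97 is irrational), and any factorization into two quadratics over Q would force √(5335) ∈ Q (pairing opposite roots) or √55, √97 ∈ Q (other pairings), all impossible. Hence [Q(γ):Q] = 4 = [Q(√55, √97):Q], so Q(γ) = Q(√55, √97).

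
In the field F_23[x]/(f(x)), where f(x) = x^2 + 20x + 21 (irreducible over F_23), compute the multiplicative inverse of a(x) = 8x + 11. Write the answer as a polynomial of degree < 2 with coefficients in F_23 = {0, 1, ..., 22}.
a(x)^(-1) ≡ 21x + 3 (mod f(x))

Since f is irreducible over F_23, F_23[x]/(f) is a field and a(x) ≠ 0 has an inverse. Apply the extended Euclidean algorithm to f(x) and a(x) in F_23[x]: f(x) = (3x + 7)·a(x) + (13). The last nonzero remainder is the constant 13 = gcd(f, a) in F_23. Back-substituting through the division chain expresses 13 = s(x)·a(x) + t(x)·f(x) with s(x) ≡ 20x + 16 (mod f), so (20x + 16)·a(x) ≡ 13 (mod f). Multiplying by 13^(-1) ≡ 16 in F_23 gives a(x)^(-1) ≡ 16·(20x + 16) ≡ 21x + 3 (mod f). Check: (8x + 11)·(21x + 3) = 7x^2 + 2x + 10 ≡ 1 (mod x^2 + 20x + 21).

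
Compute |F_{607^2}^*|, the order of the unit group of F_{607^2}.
|F_{607^2}^*| = 368448

F_{607^2} has 607^2 = 368449 elements; its multiplicative group consists of all nonzero elements, so |F_{607^2}^*| = 368449 - 1 = 368448. (It is cyclic since any finite subgroup of the multiplicative group of a field is cyclic.)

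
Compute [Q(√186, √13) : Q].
[Q(√186, √13) : Q] = 4

[Q(√186):Q] = 2 (min poly x^2 - 186, irreducible since 186 is squarefree > 1). For the top step, suppose √13 ∈ Q(√186), say √13 = c + d√186 with c, d ∈ Q. Squaring: 13 = c^2 + 186d^2 + 2cd√186. Since √186 ∉ Q this forces 2cd = 0. If d = 0 then √13 = c ∈ Q, contradicting 13 squarefree > 1. If c = 0 then 13 = 186d^2, so 186·13 = (186d)^2 is a perfect square in Q — but 186·13 = 2418 is not a perfect square (since 186 and 13 are distinct squarefree integers). Contradiction. Hence √13 ∉ Q(√186), so x^2 - 13 stays irreducible over Q(√186) and [Q(√186, √13) : Q(√186)] = 2. By the tower law, [Q(√186, √13) : Q] = 2 · 2 = 4.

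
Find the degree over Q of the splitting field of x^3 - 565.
[K : Q] = 6

The roots of x^3 - 565 are ∛565, ω∛565, ω^2∛565 where ω = e^(2πi/3) is a primitive cube root of unity, so K = Q(∛565, ω). Now [Q(∛565):Q] = 3 (since 565 is not a perfect cube, x^3 - 565 is irreducible) and [Q(ω):Q] = 2. Both 2 and 3 divide [K:Q], and [K:Q] ≤ 3·2 = 6, so [K:Q] = 6. (Equivalently: Q(∛565) ⊂ R but ω ∉ R, so [K : Q(∛565)] = 2.)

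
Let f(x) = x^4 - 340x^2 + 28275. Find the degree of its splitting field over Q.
[K : Q] = 4

Solving the quadratic in x^2: x^2 = (340 ± √(340^2 - 4·28275))/2 = (340 ± √2500)/2 = (340 ± 50)/2, giving x^2 = 195 or x^2 = 145. So f(x) = (x^2 - 195)(x^2 - 145) and the roots of f are ±√195, ±√145. Hence the splitting field is K = Q(√195, √145). Since 195 and 145 are distinct squarefree integers > 1, their product 28275 is not a perfect square, so √145 ∉ Q(√195). By the tower law [K:Q] = [Q(√195,√145):Q(√195)] · [Q(√195):Q] = 2 · 2 = 4.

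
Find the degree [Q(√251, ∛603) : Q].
[Q(√251, ∛603) : Q] = 6

Let L = Q(√251, ∛603). Since Q(√251) ⊂ L and [Q(√251):Q] = 2, the tower law gives 2 | [L:Q]. Likewise Q(∛603) ⊂ L with [Q(∛603):Q] = 3 (because 603 is not a perfect cube), so 3 | [L:Q]. As gcd(2,3) = 1, [L:Q] is divisible by 6. Conversely L is generated over Q by √251 and ∛603, so [L:Q] ≤ 2·3 = 6. Therefore [Q(√251, ∛603) : Q] = 6.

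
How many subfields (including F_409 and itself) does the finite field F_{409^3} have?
F_{409^3} has 2 subfields

The subfields of F_{p^n} are exactly the fields F_{p^d} for d | n (each is the fixed field of the unique index-d subgroup of Gal(F_{p^n}/F_p) ≅ Z/nZ). The divisors of n = 3 are {1, 3}, giving 2 subfields: F_{409^1}, F_{409^3}.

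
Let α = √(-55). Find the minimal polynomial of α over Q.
m_α(x) = x^2 + 55

α satisfies α^2 + 55 = 0, so x^2 + 55 annihilates α. Since d = -55 is squarefree and ≠ 1, it is not a perfect square in Q, so x^2 + 55 has no rational root and is therefore irreducible over Q (a degree-2 polynomial over a field is irreducible iff it has no root). Hence m_α(x) = x^2 + 55.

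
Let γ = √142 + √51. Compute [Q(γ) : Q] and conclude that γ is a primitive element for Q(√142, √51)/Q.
[Q(γ) : Q] = 4 (equivalently, Q(γ) = Q(√142, √51))

Obviously Q(γ) ⊆ Q(√142, √51), and [Q(√142, √51):Q] = 4 (since 142, 51 are distinct squarefree integers > 1 with 7242 not a perfect square). To show equality we compute the minimal polynomial of γ. From γ = √142 + √51: γ^2 = 142 + 2√(7242) + 51 = 193 + 2√(7242), so γ^2 - 193 = 2√(7242); squaring, (γ^2 - 193)^2 = 4·7242, i.e. γ^4 - 386γ^2 + 37249 - 28968 = 0, i.e. γ^4 - 386γ^2 + 8281 = 0. So γ is a root of x^4 - 386x^2 + 8281. This polynomial is irreducible over Q: it has no rational root (each ±√142 ± √51 is irrational), and any factorization into two quadratics over Q would force √(7242) ∈ Q (pairing opposite roots) or √142, √51 ∈ Q (other pairings), all impossible. Hence [Q(γ):Q] = 4 = [Q(√142, √51):Q], so Q(γ) = Q(√142, √51).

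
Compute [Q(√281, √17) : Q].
[Q(√281, √17) : Q] = 4

[Q(√281):Q] = 2 (min poly x^2 - 281, irreducible since 281 is squarefree > 1). For the top step, suppose √17 ∈ Q(√281), say √17 = c + d√281 with c, d ∈ Q. Squaring: 17 = c^2 + 281d^2 + 2cd√281. Since √281 ∉ Q this forces 2cd = 0. If d = 0 then √17 = c ∈ Q, contradicting 17 squarefree > 1. If c = 0 then 17 = 281d^2, so 281·17 = (281d)^2 is a perfect square in Q — but 281·17 = 4777 is not a perfect square (since 281 and 17 are distinct squarefree integers). Contradiction. Hence √17 ∉ Q(√281), so x^2 - 17 stays irreducible over Q(√281) and [Q(√281, √17) : Q(√281)] = 2. By the tower law, [Q(√281, √17) : Q] = 2 · 2 = 4.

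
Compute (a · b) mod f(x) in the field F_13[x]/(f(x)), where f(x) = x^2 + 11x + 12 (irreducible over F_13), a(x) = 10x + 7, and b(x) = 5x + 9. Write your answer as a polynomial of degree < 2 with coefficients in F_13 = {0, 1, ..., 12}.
a · b ≡ 4x + 9 (mod f(x))

Multiply in F_13[x]: a(x)·b(x) = (10x + 7)·(5x + 9) = 11x^2 + 8x + 11. This has degree ≥ 2, so divide by f(x) over F_13: 11x^2 + 8x + 11 = (11)·(x^2 + 11x + 12) + (4x + 9). Hence a·b ≡ 4x + 9 (mod f). (F_13[x]/(f) is a field with 13^2 = 169 elements since f is irreducible of degree 2.)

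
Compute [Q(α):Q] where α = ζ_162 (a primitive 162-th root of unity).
[Q(α):Q] = 54

The minimal polynomial of ζ_162 over Q is the 162-th cyclotomic polynomial Φ_162(x), which is irreducible over Q and has degree φ(162) = 54. Hence [Q(α):Q] = φ(162) = 54.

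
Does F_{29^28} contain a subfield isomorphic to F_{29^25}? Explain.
No: F_{29^25} is not a subfield of F_{29^28}

F_{p^m} embeds in F_{p^n} iff m | n. Here 25 ∤ 28 (since 28 = 1·25 + 3 with remainder 3 ≠ 0), so F_{29^25} is not a subfield of F_{29^28}. Equivalently: if it were, the tower law would give 25 = [F_{29^25}:F_29] dividing [F_{29^28}:F_29] = 28, contradiction.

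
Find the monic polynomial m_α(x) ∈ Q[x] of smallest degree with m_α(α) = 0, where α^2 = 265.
m_α(x) = x^2 - 265

α satisfies α^2 - 265 = 0, so x^2 - 265 annihilates α. Since d = 265 is squarefree and ≠ 1, it is not a perfect square in Q, so x^2 - 265 has no rational root and is therefore irreducible over Q (a degree-2 polynomial over a field is irreducible iff it has no root). Hence m_α(x) = x^2 - 265.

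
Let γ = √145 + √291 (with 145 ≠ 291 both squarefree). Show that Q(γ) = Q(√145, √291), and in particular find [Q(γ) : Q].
[Q(γ) : Q] = 4 (equivalently, Q(γ) = Q(√145, √291))

Obviously Q(γ) ⊆ Q(√145, √291), and [Q(√145, √291):Q] = 4 (since 145, 291 are distinct squarefree integers > 1 with 42195 not a perfect square). To show equality we compute the minimal polynomial of γ. From γ = √145 + √291: γ^2 = 145 + 2√(42195) + 291 = 436 + 2√(42195), so γ^2 - 436 = 2√(42195); squaring, (γ^2 - 436)^2 = 4·42195, i.e. γ^4 - 872γ^2 + 190096 - 168780 = 0, i.e. γ^4 - 872γ^2 + 21316 = 0. So γ is a root of x^4 - 872x^2 + 21316. This polynomial is irreducible over Q: it has no rational root (each ±√145 ± √291 is irrational), and any factorization into two quadratics over Q would force √(42195) ∈ Q (pairing opposite roots) or √145, √291 ∈ Q (other pairings), all impossible. Hence [Q(γ):Q] = 4 = [Q(√145, √291):Q], so Q(γ) = Q(√145, √291).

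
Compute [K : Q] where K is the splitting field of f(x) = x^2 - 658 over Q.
[K : Q] = 2

f(x) = x^2 - 658 factors as (x - √658)(x + √658). The splitting field is K = Q(√658). Since 658 is squarefree and > 1, it is not a perfect square, so x^2 - 658 is irreducible over Q and [Q(√658) : Q] = 2. Hence [K : Q] = 2.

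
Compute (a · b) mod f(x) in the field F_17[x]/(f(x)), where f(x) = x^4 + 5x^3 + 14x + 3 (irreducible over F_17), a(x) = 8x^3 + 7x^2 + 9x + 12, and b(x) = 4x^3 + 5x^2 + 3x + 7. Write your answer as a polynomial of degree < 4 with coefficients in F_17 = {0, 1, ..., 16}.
a · b ≡ 7x^3 + 2x^2 (mod f(x))

Multiply in F_17[x]: a(x)·b(x) = (8x^3 + 7x^2 + 9x + 12)·(4x^3 + 5x^2 + 3x + 7) = 15x^6 + 10x^4 + 14x + 16. This has degree ≥ 4, so divide by f(x) over F_17: 15x^6 + 10x^4 + 14x + 16 = (15x^2 + 10x + 11)·(x^4 + 5x^3 + 14x + 3) + (7x^3 + 2x^2). Hence a·b ≡ 7x^3 + 2x^2 (mod f). (F_17[x]/(f) is a field with 17^4 = 83521 elements since f is irreducible of degree 4.)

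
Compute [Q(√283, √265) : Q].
[Q(√283, √265) : Q] = 4

[Q(√283):Q] = 2 (min poly x^2 - 283, irreducible since 283 is squarefree > 1). For the top step, suppose √265 ∈ Q(√283), say √265 = c + d√283 with c, d ∈ Q. Squaring: 265 = c^2 + 283d^2 + 2cd√283. Since √283 ∉ Q this forces 2cd = 0. If d = 0 then √265 = c ∈ Q, contradicting 265 squarefree > 1. If c = 0 then 265 = 283d^2, so 283·265 = (283d)^2 is a perfect square in Q — but 283·265 = 74995 is not a perfect square (since 283 and 265 are distinct squarefree integers). Contradiction. Hence √265 ∉ Q(√283), so x^2 - 265 stays irreducible over Q(√283) and [Q(√283, √265) : Q(√283)] = 2. By the tower law, [Q(√283, √265) : Q] = 2 · 2 = 4.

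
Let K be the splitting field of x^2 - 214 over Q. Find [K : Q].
[K : Q] = 2

f(x) = x^2 - 214 factors as (x - √214)(x + √214). The splitting field is K = Q(√214). Since 214 is squarefree and > 1, it is not a perfect square, so x^2 - 214 is irreducible over Q and [Q(√214) : Q] = 2. Hence [K : Q] = 2.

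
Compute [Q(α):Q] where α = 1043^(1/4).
[Q(α):Q] = 4

α is a root of x^4 - 1043. By Eisenstein's criterion at the prime p = 7 (which divides the constant term 1043 but p^2 = 49 does not, since 1043 is squarefree), x^4 - 1043 is irreducible over Q. Hence [Q(α):Q] = 4.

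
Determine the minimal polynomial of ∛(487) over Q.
m_α(x) = x^3 - 487

α satisfies α^3 = 487, so x^3 - 487 annihilates α. By the rational root test, a rational root p/q (in lowest terms) of x^3 - 487 would satisfy p^3 = 487 q^3, forcing q = 1 and p^3 = 487; but 487 is not a perfect cube, contradiction. A monic cubic over Q with no rational root is irreducible (any nontrivial factorization would include a linear factor). Hence x^3 - 487 is the minimal polynomial of α, and in particular [Q(α):Q] = 3.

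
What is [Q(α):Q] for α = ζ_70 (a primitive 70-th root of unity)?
[Q(α):Q] = 24

The minimal polynomial of ζ_70 over Q is the 70-th cyclotomic polynomial Φ_70(x), which is irreducible over Q and has degree φ(70) = 24. Hence [Q(α):Q] = φ(70) = 24.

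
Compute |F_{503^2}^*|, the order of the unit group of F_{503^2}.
|F_{503^2}^*| = 253008

F_{503^2} has 503^2 = 253009 elements; its multiplicative group consists of all nonzero elements, so |F_{503^2}^*| = 253009 - 1 = 253008. (It is cyclic since any finite subgroup of the multiplicative group of a field is cyclic.)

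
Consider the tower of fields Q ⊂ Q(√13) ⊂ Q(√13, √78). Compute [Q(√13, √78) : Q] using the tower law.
[Q(√13, √78) : Q] = 4

[Q(√13):Q] = 2 (min poly x^2 - 13, irreducible since 13 is squarefree > 1). For the top step, suppose √78 ∈ Q(√13), say √78 = c + d√13 with c, d ∈ Q. Squaring: 78 = c^2 + 13d^2 + 2cd√13. Since √13 ∉ Q this forces 2cd = 0. If d = 0 then √78 = c ∈ Q, contradicting 78 squarefree > 1. If c = 0 then 78 = 13d^2, so 13·78 = (13d)^2 is a perfect square in Q — but 13·78 = 1014 is not a perfect square (since 13 and 78 are distinct squarefree integers). Contradiction. Hence √78 ∉ Q(√13), so x^2 - 78 stays irreducible over Q(√13) and [Q(√13, √78) : Q(√13)] = 2. By the tower law, [Q(√13, √78) : Q] = 2 · 2 = 4.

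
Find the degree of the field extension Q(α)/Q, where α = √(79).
[Q(α):Q] = 2

[Q(α):Q] equals the degree of the minimal polynomial of α. Here α^2 = 79 and x^2 - 79 is irreducible (d = 79 is squarefree, ≠ 1, hence not a square), so deg(m_α) = 2. Thus [Q(α):Q] = 2.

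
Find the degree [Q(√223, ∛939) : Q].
[Q(√223, ∛939) : Q] = 6

Let L = Q(√223, ∛939). Since Q(√223) ⊂ L and [Q(√223):Q] = 2, the tower law gives 2 | [L:Q]. Likewise Q(∛939) ⊂ L with [Q(∛939):Q] = 3 (because 939 is not a perfect cube), so 3 | [L:Q]. As gcd(2,3) = 1, [L:Q] is divisible by 6. Conversely L is generated over Q by √223 and ∛939, so [L:Q] ≤ 2·3 = 6. Therefore [Q(√223, ∛939) : Q] = 6.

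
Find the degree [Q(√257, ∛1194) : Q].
[Q(√257, ∛1194) : Q] = 6

Let L = Q(√257, ∛1194). Since Q(√257) ⊂ L and [Q(√257):Q] = 2, the tower law gives 2 | [L:Q]. Likewise Q(∛1194) ⊂ L with [Q(∛1194):Q] = 3 (because 1194 is not a perfect cube), so 3 | [L:Q]. As gcd(2,3) = 1, [L:Q] is divisible by 6. Conversely L is generated over Q by √257 and ∛1194, so [L:Q] ≤ 2·3 = 6. Therefore [Q(√257, ∛1194) : Q] = 6.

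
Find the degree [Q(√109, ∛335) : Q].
[Q(√109, ∛335) : Q] = 6

Let L = Q(√109, ∛335). Since Q(√109) ⊂ L and [Q(√109):Q] = 2, the tower law gives 2 | [L:Q]. Likewise Q(∛335) ⊂ L with [Q(∛335):Q] = 3 (because 335 is not a perfect cube), so 3 | [L:Q]. As gcd(2,3) = 1, [L:Q] is divisible by 6. Conversely L is generated over Q by √109 and ∛335, so [L:Q] ≤ 2·3 = 6. Therefore [Q(√109, ∛335) : Q] = 6.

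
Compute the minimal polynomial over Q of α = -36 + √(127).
m_α(x) = x^2 + 72x + 1169

From α + 36 = √(127), squaring gives (α + 36)^2 = 127, i.e. α^2 + 72α + 1296 = 127, so α^2 + 72α + 1169 = 0. The discriminant of x^2 + 72x + 1169 is (72)^2 - 4·(1169) = 5184 - 4676 = 508, and 4·(127) is not a perfect square in Q since 127 is squarefree and ≠ 1. Hence x^2 + 72x + 1169 is irreducible over Q and is the minimal polynomial of α.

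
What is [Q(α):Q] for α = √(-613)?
[Q(α):Q] = 2

[Q(α):Q] equals the degree of the minimal polynomial of α. Here α^2 = -613 and x^2 + 613 is irreducible (d = -613 is squarefree, ≠ 1, hence not a square), so deg(m_α) = 2. Thus [Q(α):Q] = 2.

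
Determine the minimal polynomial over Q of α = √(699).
m_α(x) = x^2 - 699

α satisfies α^2 - 699 = 0, so x^2 - 699 annihilates α. Since d = 699 is squarefree and ≠ 1, it is not a perfect square in Q, so x^2 - 699 has no rational root and is therefore irreducible over Q (a degree-2 polynomial over a field is irreducible iff it has no root). Hence m_α(x) = x^2 - 699.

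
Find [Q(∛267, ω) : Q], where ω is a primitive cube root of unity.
[Q(∛267, ω) : Q] = 6

[Q(∛267):Q] = 3 (min poly x^3 - 267, irreducible since 267 is not a perfect cube). [Q(ω):Q] = 2 (min poly x^2 + x + 1). Since Q(∛267) ⊂ R and ω ∉ R, we have ω ∉ Q(∛267), so x^2 + x + 1 remains irreducible over Q(∛267) and [Q(∛267, ω) : Q(∛267)] = 2. By the tower law, [Q(∛267, ω) : Q] = 3 · 2 = 6. (In fact Q(∛267, ω) is the splitting field of x^3 - 267 over Q.)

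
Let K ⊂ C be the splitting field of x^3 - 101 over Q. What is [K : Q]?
[K : Q] = 6

The roots of x^3 - 101 are ∛101, ω∛101, ω^2∛101 where ω = e^(2πi/3) is a primitive cube root of unity, so K = Q(∛101, ω). Now [Q(∛101):Q] = 3 (since 101 is not a perfect cube, x^3 - 101 is irreducible) and [Q(ω):Q] = 2. Both 2 and 3 divide [K:Q], and [K:Q] ≤ 3·2 = 6, so [K:Q] = 6. (Equivalently: Q(∛101) ⊂ R but ω ∉ R, so [K : Q(∛101)] = 2.)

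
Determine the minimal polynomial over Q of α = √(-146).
m_α(x) = x^2 + 146

α satisfies α^2 + 146 = 0, so x^2 + 146 annihilates α. Since d = -146 is squarefree and ≠ 1, it is not a perfect square in Q, so x^2 + 146 has no rational root and is therefore irreducible over Q (a degree-2 polynomial over a field is irreducible iff it has no root). Hence m_α(x) = x^2 + 146.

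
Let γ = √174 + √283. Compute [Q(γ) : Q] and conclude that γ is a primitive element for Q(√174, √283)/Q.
[Q(γ) : Q] = 4 (equivalently, Q(γ) = Q(√174, √283))

Obviously Q(γ) ⊆ Q(√174, √283), and [Q(√174, √283):Q] = 4 (since 174, 283 are distinct squarefree integers > 1 with 49242 not a perfect square). To show equality we compute the minimal polynomial of γ. From γ = √174 + √283: γ^2 = 174 + 2√(49242) + 283 = 457 + 2√(49242), so γ^2 - 457 = 2√(49242); squaring, (γ^2 - 457)^2 = 4·49242, i.e. γ^4 - 914γ^2 + 208849 - 196968 = 0, i.e. γ^4 - 914γ^2 + 11881 = 0. So γ is a root of x^4 - 914x^2 + 11881. This polynomial is irreducible over Q: it has no rational root (each ±√174 ± √283 is irrational), and any factorization into two quadratics over Q would force √(49242) ∈ Q (pairing opposite roots) or √174, √283 ∈ Q (other pairings), all impossible. Hence [Q(γ):Q] = 4 = [Q(√174, √283):Q], so Q(γ) = Q(√174, √283).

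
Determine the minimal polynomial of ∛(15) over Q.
m_α(x) = x^3 - 15

α satisfies α^3 = 15, so x^3 - 15 annihilates α. By the rational root test, a rational root p/q (in lowest terms) of x^3 - 15 would satisfy p^3 = 15 q^3, forcing q = 1 and p^3 = 15; but 15 is not a perfect cube, contradiction. A monic cubic over Q with no rational root is irreducible (any nontrivial factorization would include a linear factor). Hence x^3 - 15 is the minimal polynomial of α, and in particular [Q(α):Q] = 3.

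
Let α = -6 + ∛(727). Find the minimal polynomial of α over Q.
m_α(x) = x^3 + 18x^2 + 108x - 511

Set β = α + 6 = ∛(727), so β^3 = 727. Then (α + 6)^3 - 727 = 0, i.e. α is a root of g(x) = (x + 6)^3 - 727 = x^3 + 18x^2 + 108x - 511. Since g(x) = h(x + 6) where h(x) = x^3 - 727, and h is irreducible over Q (because 727 is not a perfect cube, so h has no rational root, and a monic cubic with no rational root is irreducible), g is also irreducible (irreducibility is preserved under the substitution x → x + 6). Hence m_α(x) = x^3 + 18x^2 + 108x - 511.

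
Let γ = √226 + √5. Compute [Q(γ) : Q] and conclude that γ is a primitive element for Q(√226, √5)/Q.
[Q(γ) : Q] = 4 (equivalently, Q(γ) = Q(√226, √5))

Obviously Q(γ) ⊆ Q(√226, √5), and [Q(√226, √5):Q] = 4 (since 226, 5 are distinct squarefree integers > 1 with 1130 not a perfect square). To show equality we compute the minimal polynomial of γ. From γ = √226 + √5: γ^2 = 226 + 2√(1130) + 5 = 231 + 2√(1130), so γ^2 - 231 = 2√(1130); squaring, (γ^2 - 231)^2 = 4·1130, i.e. γ^4 - 462γ^2 + 53361 - 4520 = 0, i.e. γ^4 - 462γ^2 + 48841 = 0. So γ is a root of x^4 - 462x^2 + 48841. This polynomial is irreducible over Q: it has no rational root (each ±√226 ± √5 is irrational), and any factorization into two quadratics over Q would force √(1130) ∈ Q (pairing opposite roots) or √226, √5 ∈ Q (other pairings), all impossible. Hence [Q(γ):Q] = 4 = [Q(√226, √5):Q], so Q(γ) = Q(√226, √5).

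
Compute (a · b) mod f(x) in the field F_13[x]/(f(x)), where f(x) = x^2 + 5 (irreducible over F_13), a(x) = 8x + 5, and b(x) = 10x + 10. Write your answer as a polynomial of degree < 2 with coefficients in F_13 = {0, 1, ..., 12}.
a · b ≡ 1 (mod f(x))

Multiply in F_13[x]: a(x)·b(x) = (8x + 5)·(10x + 10) = 2x^2 + 11. This has degree ≥ 2, so divide by f(x) over F_13: 2x^2 + 11 = (2)·(x^2 + 5) + (1). Hence a·b ≡ 1 (mod f). (F_13[x]/(f) is a field with 13^2 = 169 elements since f is irreducible of degree 2.)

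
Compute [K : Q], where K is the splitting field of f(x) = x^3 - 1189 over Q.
[K : Q] = 6

The roots of x^3 - 1189 are ∛1189, ω∛1189, ω^2∛1189 where ω = e^(2πi/3) is a primitive cube root of unity, so K = Q(∛1189, ω). Now [Q(∛1189):Q] = 3 (since 1189 is not a perfect cube, x^3 - 1189 is irreducible) and [Q(ω):Q] = 2. Both 2 and 3 divide [K:Q], and [K:Q] ≤ 3·2 = 6, so [K:Q] = 6. (Equivalently: Q(∛1189) ⊂ R but ω ∉ R, so [K : Q(∛1189)] = 2.)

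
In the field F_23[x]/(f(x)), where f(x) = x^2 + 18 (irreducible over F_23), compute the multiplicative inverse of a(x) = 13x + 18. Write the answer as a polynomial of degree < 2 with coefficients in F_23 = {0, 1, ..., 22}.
a(x)^(-1) ≡ 7x + 8 (mod f(x))

Since f is irreducible over F_23, F_23[x]/(f) is a field and a(x) ≠ 0 has an inverse. Apply the extended Euclidean algorithm to f(x) and a(x) in F_23[x]: f(x) = (16x + 15)·a(x) + (1). The last nonzero remainder is the constant 1 = gcd(f, a) in F_23. Back-substituting through the division chain expresses 1 = s(x)·a(x) + t(x)·f(x) with s(x) ≡ 7x + 8 (mod f), so a(x)^(-1) ≡ s(x) = 7x + 8 (mod f). Check: (13x + 18)·(7x + 8) = 22x^2 + 6 ≡ 1 (mod x^2 + 18).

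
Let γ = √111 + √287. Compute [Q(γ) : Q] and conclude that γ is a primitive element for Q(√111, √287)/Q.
[Q(γ) : Q] = 4 (equivalently, Q(γ) = Q(√111, √287))

Obviously Q(γ) ⊆ Q(√111, √287), and [Q(√111, √287):Q] = 4 (since 111, 287 are distinct squarefree integers > 1 with 31857 not a perfect square). To show equality we compute the minimal polynomial of γ. From γ = √111 + √287: γ^2 = 111 + 2√(31857) + 287 = 398 + 2√(31857), so γ^2 - 398 = 2√(31857); squaring, (γ^2 - 398)^2 = 4·31857, i.e. γ^4 - 796γ^2 + 158404 - 127428 = 0, i.e. γ^4 - 796γ^2 + 30976 = 0. So γ is a root of x^4 - 796x^2 + 30976. This polynomial is irreducible over Q: it has no rational root (each ±√111 ± √287 is irrational), and any factorization into two quadratics over Q would force √(31857) ∈ Q (pairing opposite roots) or √111, √287 ∈ Q (other pairings), all impossible. Hence [Q(γ):Q] = 4 = [Q(√111, √287):Q], so Q(γ) = Q(√111, √287).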